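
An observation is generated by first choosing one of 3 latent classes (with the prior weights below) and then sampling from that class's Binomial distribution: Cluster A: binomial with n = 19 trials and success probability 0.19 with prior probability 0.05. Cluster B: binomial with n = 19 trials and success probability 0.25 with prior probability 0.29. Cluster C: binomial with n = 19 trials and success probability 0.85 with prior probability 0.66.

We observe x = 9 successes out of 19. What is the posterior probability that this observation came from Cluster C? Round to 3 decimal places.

0.014

The responsibility of component k is P(Z=k) f_k(x) divided by Σ_j P(Z=j) f_j(x).
Binomial probabilities:
  L_A = 0.00362411
  L_B = 0.0198446
  L_C = 0.000123382
Multiply by the mixture weights:
  P(Z=A)·L_A = 0.05 × 0.00362411 = 0.000181205
  P(Z=B)·L_B = 0.29 × 0.0198446 = 0.00575492
  P(Z=C)·L_C = 0.66 × 0.000123382 = 8.14321e-05
Evidence: 0.000181205 + 0.00575492 + 8.14321e-05 = 0.00601756
Responsibility of Cluster C: 8.14321e-05 / 0.00601756 ≈ 0.014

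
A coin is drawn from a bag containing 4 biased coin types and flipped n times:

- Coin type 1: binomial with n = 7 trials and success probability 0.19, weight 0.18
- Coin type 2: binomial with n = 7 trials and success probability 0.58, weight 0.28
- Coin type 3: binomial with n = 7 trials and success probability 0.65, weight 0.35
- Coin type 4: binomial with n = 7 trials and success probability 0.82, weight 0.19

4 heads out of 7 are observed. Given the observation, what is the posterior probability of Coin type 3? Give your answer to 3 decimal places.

P(component k | x) = π_k·f_k(x) / marginal(x), where marginal(x) = Σ_j π_j·f_j(x).
Evaluate each component's likelihood at the observed value:
  L_1 = C(7,4)·0.19^4·0.81^3 = 35·0.00130321·0.531441 = 0.0242403
  L_2 = C(7,4)·0.58^4·0.42^3 = 35·0.113165·0.074088 = 0.293446
  L_3 = C(7,4)·0.65^4·0.35^3 = 35·0.178506·0.042875 = 0.267871
  L_4 = C(7,4)·0.82^4·0.18^3 = 35·0.452122·0.005832 = 0.0922871
Multiply by the mixture weights:
  π_1·L_1 = 0.18 × 0.0242403 = 0.00436325
  π_2·L_2 = 0.28 × 0.293446 = 0.0821648
  π_3·L_3 = 0.35 × 0.267871 = 0.0937548
  π_4·L_4 = 0.19 × 0.0922871 = 0.0175345
Evidence: 0.00436325 + 0.0821648 + 0.0937548 + 0.0175345 = 0.197817
Responsibility of Coin type 3: 0.0937548 / 0.197817 ≈ 0.474

0.474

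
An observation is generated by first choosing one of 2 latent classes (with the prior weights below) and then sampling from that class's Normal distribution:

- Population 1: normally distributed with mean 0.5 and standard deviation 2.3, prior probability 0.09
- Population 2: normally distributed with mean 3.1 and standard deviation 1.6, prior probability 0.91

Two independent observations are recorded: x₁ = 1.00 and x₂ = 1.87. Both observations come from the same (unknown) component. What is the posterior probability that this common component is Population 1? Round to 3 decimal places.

0.111

Apply Bayes' rule: the posterior for each component is proportional to its prior times its likelihood at x.
Since both observations come from the same component, the likelihood for component k is f_k(x₁)·f_k(x₂).
  p_1 = [(1/(2.3·√(2π)))·exp(−(1.00−0.5)²/(2·2.3²)) = 0.173453·exp(-0.02363) = 0.169403] × [0.145257] = 0.024607
  p_2 = [(1/(1.6·√(2π)))·exp(−(1.00−3.1)²/(2·1.6²)) = 0.249339·exp(-0.86133) = 0.105371] × [0.18555] = 0.0195515
Weight by the priors:
  P(Z=1)·p_1 = 0.09 × 0.024607 = 0.00221463
  P(Z=2)·p_2 = 0.91 × 0.0195515 = 0.0177919
Sum: 0.00221463 + 0.0177919 = 0.0200065
P(Population 1 | x₁,x₂) ≈ 0.111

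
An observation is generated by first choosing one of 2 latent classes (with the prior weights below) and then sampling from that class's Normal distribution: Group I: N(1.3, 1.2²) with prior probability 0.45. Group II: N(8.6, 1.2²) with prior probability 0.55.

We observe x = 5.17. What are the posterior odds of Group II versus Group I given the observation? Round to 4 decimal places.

The posterior odds equal the prior odds times the likelihood ratio: (w_i/w_j)·(f_i(x)/f_j(x)).
Component likelihoods at x = 5.17:
  p_I = 0.00183342
  p_II = 0.00559269
0.00307598 / 0.000825039 ≈ 3.7283

3.7283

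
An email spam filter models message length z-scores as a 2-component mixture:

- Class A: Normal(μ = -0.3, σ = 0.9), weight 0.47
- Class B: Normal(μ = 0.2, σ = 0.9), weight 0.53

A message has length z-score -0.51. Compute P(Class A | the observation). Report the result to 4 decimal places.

0.5409

Posterior ∝ prior × likelihood, so P(k | x) ∝ π_k f_k(x); normalise over all components.
Evaluate each component's likelihood at the observed value:
  L_A = (1/(0.9·√(2π)))·exp(−(-0.51−-0.3)²/(2·0.9²)) = 0.443269·exp(-0.02722) = 0.431365
  L_B = (1/(0.9·√(2π)))·exp(−(-0.51−0.2)²/(2·0.9²)) = 0.443269·exp(-0.31117) = 0.324733
Unnormalised posteriors:
  π_A·L_A = 0.47 × 0.431365 = 0.202742
  π_B·L_B = 0.53 × 0.324733 = 0.172109
Marginal: 0.202742 + 0.172109 = 0.37485
So the posterior for Class A is 0.202742 / 0.37485 ≈ 0.5409.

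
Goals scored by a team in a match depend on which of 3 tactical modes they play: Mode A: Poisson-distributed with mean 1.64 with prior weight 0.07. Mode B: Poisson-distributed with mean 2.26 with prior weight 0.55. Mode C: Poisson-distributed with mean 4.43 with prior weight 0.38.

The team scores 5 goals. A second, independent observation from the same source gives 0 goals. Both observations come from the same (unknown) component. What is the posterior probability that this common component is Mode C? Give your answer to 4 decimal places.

Posterior ∝ prior × likelihood, so P(k | x) ∝ π_k f_k(x); normalise over all components.
Since both observations come from the same component, the likelihood for component k is f_k(x₁)·f_k(x₂).
  p_A = [e^(−1.64)·1.64^5/5! = 0.0191776] × [0.19398] = 0.00372008
  p_B = [e^(−2.26)·2.26^5/5! = 0.0512691] × [0.10435] = 0.00534995
  p_C = [e^(−4.43)·4.43^5/5! = 0.1694] × [0.0119145] = 0.00201831
Unnormalised posteriors:
  π_A·p_A = 0.07 × 0.00372008 = 0.000260405
  π_B·p_B = 0.55 × 0.00534995 = 0.00294247
  π_C·p_C = 0.38 × 0.00201831 = 0.000766959
Normaliser: 0.000260405 + 0.00294247 + 0.000766959 = 0.00396984
P(Mode C | x) = 0.000766959 / 0.00396984 ≈ 0.1932

0.1932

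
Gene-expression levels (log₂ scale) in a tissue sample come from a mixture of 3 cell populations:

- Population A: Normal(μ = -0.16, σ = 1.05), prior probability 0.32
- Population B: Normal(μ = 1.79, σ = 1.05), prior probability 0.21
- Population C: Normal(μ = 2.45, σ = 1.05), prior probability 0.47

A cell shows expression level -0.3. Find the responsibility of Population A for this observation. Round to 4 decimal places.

0.8777

Apply Bayes' rule: the posterior for each component is proportional to its prior times its likelihood at x.
Component likelihoods at x = -0.3:
  L_A = 0.376583
  L_B = 0.0524064
  L_C = 0.0123089
Unnormalised posteriors:
  w_A·L_A = 0.32 × 0.376583 = 0.120506
  w_B·L_B = 0.21 × 0.0524064 = 0.0110053
  w_C·L_C = 0.47 × 0.0123089 = 0.00578518
Normaliser: 0.120506 + 0.0110053 + 0.00578518 = 0.137297
Responsibility of Population A: 0.120506 / 0.137297 ≈ 0.8777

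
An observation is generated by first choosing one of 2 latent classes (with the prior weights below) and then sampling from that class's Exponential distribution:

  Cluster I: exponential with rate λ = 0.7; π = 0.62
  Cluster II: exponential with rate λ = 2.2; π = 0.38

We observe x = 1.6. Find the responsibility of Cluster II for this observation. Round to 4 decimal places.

0.1488

Posterior ∝ prior × likelihood, so P(k | x) ∝ w_k f_k(x); normalise over all components.
Evaluate each component's likelihood at the observed value:
  p_I = 0.228396
  p_II = 0.0651188
Weight by the priors:
  w_I·p_I = 0.62 × 0.228396 = 0.141605
  w_II·p_II = 0.38 × 0.0651188 = 0.0247451
Sum: 0.141605 + 0.0247451 = 0.166351
P(Cluster II | x) = 0.0247451 / 0.166351 ≈ 0.1488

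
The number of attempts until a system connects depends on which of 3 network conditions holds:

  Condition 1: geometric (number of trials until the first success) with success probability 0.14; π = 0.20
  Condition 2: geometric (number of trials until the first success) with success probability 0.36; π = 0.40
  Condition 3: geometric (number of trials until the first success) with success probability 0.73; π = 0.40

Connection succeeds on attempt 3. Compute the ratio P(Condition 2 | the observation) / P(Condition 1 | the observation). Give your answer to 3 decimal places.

Posterior odds = (w_i f_i(x)) / (w_j f_j(x)); the normalising sum cancels.
Evaluate each component's likelihood at the observed value:
  L_1 = 0.103544
  L_2 = 0.147456
  L_3 = 0.053217
0.0589824 / 0.0207088 ≈ 2.848

2.848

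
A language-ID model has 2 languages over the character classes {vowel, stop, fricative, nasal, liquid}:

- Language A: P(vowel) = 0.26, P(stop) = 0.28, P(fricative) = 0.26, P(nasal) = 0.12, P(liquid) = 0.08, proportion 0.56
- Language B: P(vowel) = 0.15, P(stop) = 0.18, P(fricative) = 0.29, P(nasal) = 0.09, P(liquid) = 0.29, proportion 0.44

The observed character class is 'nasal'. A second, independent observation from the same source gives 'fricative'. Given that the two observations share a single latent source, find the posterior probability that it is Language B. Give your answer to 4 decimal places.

By Bayes' theorem, P(k | x) = P(Z=k) f_k(x) / Σ_j P(Z=j) f_j(x).
Since both observations come from the same component, the likelihood for component k is f_k(x₁)·f_k(x₂).
  p_A = [P(nasal | comp) = 0.12] × [0.26] = 0.0312
  p_B = [P(nasal | comp) = 0.09] × [0.29] = 0.0261
Weight by the priors:
  P(Z=A)·p_A = 0.56 × 0.0312 = 0.017472
  P(Z=B)·p_B = 0.44 × 0.0261 = 0.011484
Marginal: 0.017472 + 0.011484 = 0.028956
P(Language B | data) ≈ 0.3966

0.3966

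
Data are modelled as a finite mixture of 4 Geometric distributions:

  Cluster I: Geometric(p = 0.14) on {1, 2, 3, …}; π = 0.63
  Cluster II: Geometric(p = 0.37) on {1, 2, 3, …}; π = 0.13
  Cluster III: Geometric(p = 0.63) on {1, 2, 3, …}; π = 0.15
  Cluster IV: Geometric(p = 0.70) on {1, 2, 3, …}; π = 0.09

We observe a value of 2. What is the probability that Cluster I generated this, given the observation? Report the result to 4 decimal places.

0.4740

Posterior ∝ prior × likelihood, so P(k | x) ∝ w_k f_k(x); normalise over all components.
Component likelihoods at x = 2:
  f_I = 0.1204
  f_II = 0.2331
  f_III = 0.2331
  f_IV = 0.21
Multiply by the mixture weights:
  w_I·f_I = 0.63 × 0.1204 = 0.075852
  w_II·f_II = 0.13 × 0.2331 = 0.030303
  w_III·f_III = 0.15 × 0.2331 = 0.034965
  w_IV·f_IV = 0.09 × 0.21 = 0.0189
Sum: 0.075852 + 0.030303 + 0.034965 + 0.0189 = 0.16002
P(Cluster I | data) ≈ 0.4740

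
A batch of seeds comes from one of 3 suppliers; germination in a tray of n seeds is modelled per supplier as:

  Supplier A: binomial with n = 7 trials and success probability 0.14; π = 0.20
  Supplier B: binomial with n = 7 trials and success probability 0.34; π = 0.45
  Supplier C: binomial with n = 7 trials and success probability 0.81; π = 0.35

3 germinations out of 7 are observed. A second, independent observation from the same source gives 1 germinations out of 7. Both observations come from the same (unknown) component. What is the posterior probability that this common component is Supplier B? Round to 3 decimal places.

By Bayes' theorem, P(k | x) = w_k f_k(x) / Σ_j w_j f_j(x).
Since both observations come from the same component, the likelihood for component k is f_k(x₁)·f_k(x₂).
  p_A = [C(7,3)·0.14^3·0.86^4 = 35·0.002744·0.547008 = 0.0525347] × [0.396476] = 0.0208287
  p_B = [C(7,3)·0.34^3·0.66^4 = 35·0.039304·0.189747 = 0.261024] × [0.196716] = 0.0513477
  p_C = [C(7,3)·0.81^3·0.19^4 = 35·0.531441·0.00130321 = 0.0242403] × [0.00026675] = 6.4661e-06
Prior × likelihood for each component:
  w_A·p_A = 0.20 × 0.0208287 = 0.00416575
  w_B·p_B = 0.45 × 0.0513477 = 0.0231065
  w_C·p_C = 0.35 × 6.4661e-06 = 2.26313e-06
Normaliser: 0.00416575 + 0.0231065 + 2.26313e-06 = 0.0272745
Responsibility of Supplier B: 0.0231065 / 0.0272745 ≈ 0.847

0.847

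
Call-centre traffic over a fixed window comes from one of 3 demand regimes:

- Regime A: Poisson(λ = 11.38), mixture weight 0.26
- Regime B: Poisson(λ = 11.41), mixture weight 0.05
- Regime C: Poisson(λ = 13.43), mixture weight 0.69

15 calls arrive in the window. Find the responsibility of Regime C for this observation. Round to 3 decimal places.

By Bayes' theorem, P(k | x) = w_k f_k(x) / Σ_j w_j f_j(x).
Evaluate each component's likelihood at the observed value:
  f_A = e^(−11.38)·11.38^15/15! = 0.0607244
  f_B = e^(−11.41)·11.41^15/15! = 0.0613035
  f_C = e^(−13.43)·13.43^15/15! = 0.0937704
Weight by the priors:
  w_A·f_A = 0.26 × 0.0607244 = 0.0157883
  w_B·f_B = 0.05 × 0.0613035 = 0.00306517
  w_C·f_C = 0.69 × 0.0937704 = 0.0647016
Marginal: 0.0157883 + 0.00306517 + 0.0647016 = 0.0835551
P(Regime C | x) ≈ 0.774

0.774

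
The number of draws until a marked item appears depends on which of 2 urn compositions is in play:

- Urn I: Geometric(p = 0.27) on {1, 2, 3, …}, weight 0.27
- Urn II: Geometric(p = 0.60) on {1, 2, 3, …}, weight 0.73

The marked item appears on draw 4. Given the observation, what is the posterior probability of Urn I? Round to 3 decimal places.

0.503

P(component k | x) = w_k·f_k(x) / marginal(x), where marginal(x) = Σ_j w_j·f_j(x).
Evaluate each component's likelihood at the observed value:
  p_I = 0.27·(1−0.27)^3 = 0.27·0.389017 = 0.105035
  p_II = 0.60·(1−0.60)^3 = 0.60·0.064 = 0.0384
Multiply by the mixture weights:
  w_I·p_I = 0.27 × 0.105035 = 0.0283593
  w_II·p_II = 0.73 × 0.0384 = 0.028032
Sum: 0.0283593 + 0.028032 = 0.0563913
P(Urn I | data) = 0.0283593 / 0.0563913 ≈ 0.503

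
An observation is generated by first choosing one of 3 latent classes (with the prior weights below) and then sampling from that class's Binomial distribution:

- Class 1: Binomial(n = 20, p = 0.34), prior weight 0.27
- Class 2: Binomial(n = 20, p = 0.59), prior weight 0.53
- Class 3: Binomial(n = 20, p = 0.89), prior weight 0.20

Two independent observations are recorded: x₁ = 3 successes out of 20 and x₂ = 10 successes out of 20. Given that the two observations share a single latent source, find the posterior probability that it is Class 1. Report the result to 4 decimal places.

0.9934

Apply Bayes' rule: the posterior for each component is proportional to its prior times its likelihood at x.
Since both observations come from the same component, the likelihood for component k is f_k(x₁)·f_k(x₂).
  f_1 = [0.0383344] × [0.0598173] = 0.00229306
  f_2 = [6.12049e-05] × [0.126753] = 7.75789e-06
  f_3 = [4.0621e-14] × [1.49426e-05] = 6.06982e-19
Weight by the priors:
  w_1·f_1 = 0.27 × 0.00229306 = 0.000619126
  w_2·f_2 = 0.53 × 7.75789e-06 = 4.11168e-06
  w_3·f_3 = 0.20 × 6.06982e-19 = 1.21396e-19
Evidence: 0.000619126 + 4.11168e-06 + 1.21396e-19 = 0.000623238
P(Class 1 | x₁, x₂) = 0.000619126 / 0.000623238 ≈ 0.9934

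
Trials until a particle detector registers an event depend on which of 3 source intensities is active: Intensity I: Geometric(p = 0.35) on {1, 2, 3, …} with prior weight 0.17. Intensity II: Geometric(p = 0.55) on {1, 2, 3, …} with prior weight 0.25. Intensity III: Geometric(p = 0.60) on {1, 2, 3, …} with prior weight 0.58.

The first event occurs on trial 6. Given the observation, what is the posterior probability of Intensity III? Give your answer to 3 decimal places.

P(component k | x) = P(Z=k)·f_k(x) / marginal(x), where marginal(x) = Σ_j P(Z=j)·f_j(x).
Evaluate each component's likelihood at the observed value:
  f_I = 0.0406102
  f_II = 0.010149
  f_III = 0.006144
Weight by the priors:
  P(Z=I)·f_I = 0.17 × 0.0406102 = 0.00690373
  P(Z=II)·f_II = 0.25 × 0.010149 = 0.00253726
  P(Z=III)·f_III = 0.58 × 0.006144 = 0.00356352
Sum: 0.00690373 + 0.00253726 + 0.00356352 = 0.0130045
So the posterior for Intensity III is 0.00356352 / 0.0130045 ≈ 0.274.

0.274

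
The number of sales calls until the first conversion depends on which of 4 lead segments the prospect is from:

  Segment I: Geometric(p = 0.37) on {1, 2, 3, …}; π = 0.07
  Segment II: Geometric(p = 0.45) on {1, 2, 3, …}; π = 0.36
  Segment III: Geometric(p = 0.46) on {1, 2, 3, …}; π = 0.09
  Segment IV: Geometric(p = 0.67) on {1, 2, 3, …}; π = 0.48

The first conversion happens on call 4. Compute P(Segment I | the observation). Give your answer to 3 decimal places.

0.126

The responsibility of component k is π_k f_k(x) divided by Σ_j π_j f_j(x).
Evaluate each component's likelihood at the observed value:
  f_I = 0.37·(1−0.37)^3 = 0.37·0.250047 = 0.0925174
  f_II = 0.45·(1−0.45)^3 = 0.45·0.166375 = 0.0748688
  f_III = 0.46·(1−0.46)^3 = 0.46·0.157464 = 0.0724334
  f_IV = 0.67·(1−0.67)^3 = 0.67·0.035937 = 0.0240778
Prior × likelihood for each component:
  π_I·f_I = 0.07 × 0.0925174 = 0.00647622
  π_II·f_II = 0.36 × 0.0748688 = 0.0269528
  π_III·f_III = 0.09 × 0.0724334 = 0.00651901
  π_IV·f_IV = 0.48 × 0.0240778 = 0.0115573
Denominator: 0.00647622 + 0.0269528 + 0.00651901 + 0.0115573 = 0.0515053
So the posterior for Segment I is 0.00647622 / 0.0515053 ≈ 0.126.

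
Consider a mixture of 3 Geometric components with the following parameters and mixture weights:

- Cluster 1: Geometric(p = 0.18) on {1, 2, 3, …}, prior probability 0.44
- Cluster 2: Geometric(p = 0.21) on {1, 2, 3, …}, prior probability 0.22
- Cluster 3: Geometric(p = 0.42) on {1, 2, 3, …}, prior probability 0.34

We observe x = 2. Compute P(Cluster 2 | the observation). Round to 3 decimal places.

0.198

By Bayes' theorem, P(k | x) = π_k f_k(x) / Σ_j π_j f_j(x).
Evaluate each component's likelihood at the observed value:
  p_1 = 0.1476
  p_2 = 0.1659
  p_3 = 0.2436
Prior × likelihood for each component:
  π_1·p_1 = 0.44 × 0.1476 = 0.064944
  π_2·p_2 = 0.22 × 0.1659 = 0.036498
  π_3·p_3 = 0.34 × 0.2436 = 0.082824
Normaliser: 0.064944 + 0.036498 + 0.082824 = 0.184266
So the posterior for Cluster 2 is 0.036498 / 0.184266 ≈ 0.198.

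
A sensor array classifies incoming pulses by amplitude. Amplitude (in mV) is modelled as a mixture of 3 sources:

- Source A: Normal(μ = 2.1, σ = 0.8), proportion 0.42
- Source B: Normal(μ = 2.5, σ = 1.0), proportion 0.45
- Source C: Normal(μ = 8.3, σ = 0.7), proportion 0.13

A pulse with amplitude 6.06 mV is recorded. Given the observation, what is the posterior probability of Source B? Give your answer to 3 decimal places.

P(component k | x) = π_k·f_k(x) / marginal(x), where marginal(x) = Σ_j π_j·f_j(x).
Normal densities:
  L_A = 2.38325e-06
  L_B = 0.000706111
  L_C = 0.00340584
Prior × likelihood for each component:
  π_A·L_A = 0.42 × 2.38325e-06 = 1.00097e-06
  π_B·L_B = 0.45 × 0.000706111 = 0.00031775
  π_C·L_C = 0.13 × 0.00340584 = 0.000442759
Evidence: 1.00097e-06 + 0.00031775 + 0.000442759 = 0.00076151
So the posterior for Source B is 0.00031775 / 0.00076151 ≈ 0.417.

0.417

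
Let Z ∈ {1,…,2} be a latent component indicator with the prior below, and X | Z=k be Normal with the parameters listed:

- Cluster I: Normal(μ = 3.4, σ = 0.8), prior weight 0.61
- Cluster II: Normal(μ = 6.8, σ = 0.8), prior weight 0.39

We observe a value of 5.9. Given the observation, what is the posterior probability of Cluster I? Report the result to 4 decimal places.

Posterior ∝ prior × likelihood, so P(k | x) ∝ P(Z=k) f_k(x); normalise over all components.
Component likelihoods at x = 5.9:
  p_I = (1/(0.8·√(2π)))·exp(−(5.9−3.4)²/(2·0.8²)) = 0.498678·exp(-4.88281) = 0.00377782
  p_II = (1/(0.8·√(2π)))·exp(−(5.9−6.8)²/(2·0.8²)) = 0.498678·exp(-0.63281) = 0.264846
Prior × likelihood for each component:
  P(Z=I)·p_I = 0.61 × 0.00377782 = 0.00230447
  P(Z=II)·p_II = 0.39 × 0.264846 = 0.10329
Evidence: 0.00230447 + 0.10329 = 0.105594
So the posterior for Cluster I is 0.00230447 / 0.105594 ≈ 0.0218.

0.0218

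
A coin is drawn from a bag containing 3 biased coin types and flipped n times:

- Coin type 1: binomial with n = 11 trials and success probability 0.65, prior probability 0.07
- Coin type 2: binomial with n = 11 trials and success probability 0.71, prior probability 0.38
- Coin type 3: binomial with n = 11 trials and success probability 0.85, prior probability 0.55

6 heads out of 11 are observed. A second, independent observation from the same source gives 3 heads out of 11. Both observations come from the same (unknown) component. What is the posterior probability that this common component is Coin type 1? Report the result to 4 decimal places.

By Bayes' theorem, P(k | x) = w_k f_k(x) / Σ_j w_j f_j(x).
Since both observations come from the same component, the likelihood for component k is f_k(x₁)·f_k(x₂).
  p_1 = [C(11,6)·0.65^6·0.35^5 = 462·0.0754189·0.00525219 = 0.183005] × [0.010204] = 0.00186737
  p_2 = [C(11,6)·0.71^6·0.29^5 = 462·0.1281·0.00205111 = 0.12139] × [0.00295422] = 0.000358612
  p_3 = [C(11,6)·0.85^6·0.15^5 = 462·0.37715·7.59375e-05 = 0.0132316] × [2.59699e-05] = 3.43623e-07
Prior × likelihood for each component:
  w_1·p_1 = 0.07 × 0.00186737 = 0.000130716
  w_2·p_2 = 0.38 × 0.000358612 = 0.000136273
  w_3·p_3 = 0.55 × 3.43623e-07 = 1.88993e-07
Normaliser: 0.000130716 + 0.000136273 + 1.88993e-07 = 0.000267178
So the posterior for Coin type 1 is 0.000130716 / 0.000267178 ≈ 0.4892.

0.4892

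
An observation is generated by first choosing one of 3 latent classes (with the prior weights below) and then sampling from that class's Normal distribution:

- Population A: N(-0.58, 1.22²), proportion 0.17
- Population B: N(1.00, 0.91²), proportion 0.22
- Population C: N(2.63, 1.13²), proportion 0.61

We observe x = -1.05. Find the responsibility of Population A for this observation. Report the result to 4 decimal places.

0.8558

By Bayes' theorem, P(k | x) = P(Z=k) f_k(x) / Σ_j P(Z=j) f_j(x).
Evaluate each component's likelihood at the observed value:
  f_A = (1/(1.22·√(2π)))·exp(−(-1.05−-0.58)²/(2·1.22²)) = 0.327002·exp(-0.07421) = 0.303614
  f_B = (1/(0.91·√(2π)))·exp(−(-1.05−1.00)²/(2·0.91²)) = 0.438398·exp(-2.53744) = 0.0346637
  f_C = (1/(1.13·√(2π)))·exp(−(-1.05−2.63)²/(2·1.13²)) = 0.353046·exp(-5.30284) = 0.00175726
Multiply by the mixture weights:
  P(Z=A)·f_A = 0.17 × 0.303614 = 0.0516145
  P(Z=B)·f_B = 0.22 × 0.0346637 = 0.00762601
  P(Z=C)·f_C = 0.61 × 0.00175726 = 0.00107193
Normaliser: 0.0516145 + 0.00762601 + 0.00107193 = 0.0603124
So the posterior for Population A is 0.0516145 / 0.0603124 ≈ 0.8558.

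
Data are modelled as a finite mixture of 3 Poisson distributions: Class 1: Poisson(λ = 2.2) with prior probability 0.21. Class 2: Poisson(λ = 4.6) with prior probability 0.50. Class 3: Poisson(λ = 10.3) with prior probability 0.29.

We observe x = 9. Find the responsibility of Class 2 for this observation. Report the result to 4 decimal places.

0.2665

The responsibility of component k is π_k f_k(x) divided by Σ_j π_j f_j(x).
Poisson probabilities:
  f_1 = 0.000368632
  f_2 = 0.0255448
  f_3 = 0.120931
Prior × likelihood for each component:
  π_1·f_1 = 0.21 × 0.000368632 = 7.74128e-05
  π_2·f_2 = 0.50 × 0.0255448 = 0.0127724
  π_3·f_3 = 0.29 × 0.120931 = 0.0350701
Denominator: 7.74128e-05 + 0.0127724 + 0.0350701 = 0.0479199
Responsibility of Class 2: 0.0127724 / 0.0479199 ≈ 0.2665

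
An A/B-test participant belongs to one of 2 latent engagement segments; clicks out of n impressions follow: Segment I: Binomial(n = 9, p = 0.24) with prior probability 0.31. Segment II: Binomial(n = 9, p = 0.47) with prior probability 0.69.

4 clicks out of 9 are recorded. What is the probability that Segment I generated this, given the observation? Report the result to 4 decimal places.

0.1563

The responsibility of component k is w_k f_k(x) divided by Σ_j w_j f_j(x).
Component likelihoods at x = 4 clicks out of 9:
  p_I = C(9,4)·0.24^4·0.76^5 = 126·0.00331776·0.253553 = 0.105995
  p_II = C(9,4)·0.47^4·0.53^5 = 126·0.0487968·0.0418195 = 0.257123
Prior × likelihood for each component:
  w_I·p_I = 0.31 × 0.105995 = 0.0328583
  w_II·p_II = 0.69 × 0.257123 = 0.177415
Denominator: 0.0328583 + 0.177415 = 0.210273
P(Segment I | the observation) ≈ 0.1563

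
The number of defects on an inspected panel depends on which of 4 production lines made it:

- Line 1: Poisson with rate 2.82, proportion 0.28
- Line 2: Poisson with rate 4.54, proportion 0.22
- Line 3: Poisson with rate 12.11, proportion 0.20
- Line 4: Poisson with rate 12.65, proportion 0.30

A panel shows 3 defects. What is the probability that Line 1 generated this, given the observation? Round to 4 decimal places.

0.6260

The responsibility of component k is P(Z=k) f_k(x) divided by Σ_j P(Z=j) f_j(x).
Poisson probabilities:
  L_1 = e^(−2.82)·2.82^3/3! = 0.222785
  L_2 = e^(−4.54)·4.54^3/3! = 0.166464
  L_3 = e^(−12.11)·12.11^3/3! = 0.0016292
  L_4 = e^(−12.65)·12.65^3/3! = 0.00108217
Multiply by the mixture weights:
  P(Z=1)·L_1 = 0.28 × 0.222785 = 0.0623798
  P(Z=2)·L_2 = 0.22 × 0.166464 = 0.036622
  P(Z=3)·L_3 = 0.20 × 0.0016292 = 0.00032584
  P(Z=4)·L_4 = 0.30 × 0.00108217 = 0.000324651
Marginal: 0.0623798 + 0.036622 + 0.00032584 + 0.000324651 = 0.0996522
So the posterior for Line 1 is 0.0623798 / 0.0996522 ≈ 0.6260.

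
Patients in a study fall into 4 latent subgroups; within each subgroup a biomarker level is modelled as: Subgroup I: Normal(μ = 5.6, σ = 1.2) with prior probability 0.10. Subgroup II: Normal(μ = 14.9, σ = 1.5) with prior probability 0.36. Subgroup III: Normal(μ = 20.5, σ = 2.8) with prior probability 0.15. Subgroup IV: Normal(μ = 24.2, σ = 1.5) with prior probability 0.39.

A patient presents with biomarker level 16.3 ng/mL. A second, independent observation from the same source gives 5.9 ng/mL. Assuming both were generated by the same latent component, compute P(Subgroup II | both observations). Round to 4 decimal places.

Apply Bayes' rule: the posterior for each component is proportional to its prior times its likelihood at x.
Since both observations come from the same component, the likelihood for component k is f_k(x₁)·f_k(x₂).
  L_I = [(1/(1.2·√(2π)))·exp(−(16.3−5.6)²/(2·1.2²)) = 0.332452·exp(-39.75347) = 1.80724e-18] × [0.322223] = 5.82334e-19
  L_II = [(1/(1.5·√(2π)))·exp(−(16.3−14.9)²/(2·1.5²)) = 0.265962·exp(-0.43556) = 0.172052] × [4.05059e-09] = 6.96911e-10
  L_III = [(1/(2.8·√(2π)))·exp(−(16.3−20.5)²/(2·2.8²)) = 0.142479·exp(-1.12500) = 0.0462563] × [1.7774e-07] = 8.22158e-09
  L_IV = [(1/(1.5·√(2π)))·exp(−(16.3−24.2)²/(2·1.5²)) = 0.265962·exp(-13.86889) = 2.52137e-07] × [1.2724e-33] = 3.20819e-40
Prior × likelihood for each component:
  π_I·L_I = 0.10 × 5.82334e-19 = 5.82334e-20
  π_II·L_II = 0.36 × 6.96911e-10 = 2.50888e-10
  π_III·L_III = 0.15 × 8.22158e-09 = 1.23324e-09
  π_IV·L_IV = 0.39 × 3.20819e-40 = 1.25119e-40
Sum: 5.82334e-20 + 2.50888e-10 + 1.23324e-09 + 1.25119e-40 = 1.48412e-09
Responsibility of Subgroup II: 2.50888e-10 / 1.48412e-09 ≈ 0.1690

0.1690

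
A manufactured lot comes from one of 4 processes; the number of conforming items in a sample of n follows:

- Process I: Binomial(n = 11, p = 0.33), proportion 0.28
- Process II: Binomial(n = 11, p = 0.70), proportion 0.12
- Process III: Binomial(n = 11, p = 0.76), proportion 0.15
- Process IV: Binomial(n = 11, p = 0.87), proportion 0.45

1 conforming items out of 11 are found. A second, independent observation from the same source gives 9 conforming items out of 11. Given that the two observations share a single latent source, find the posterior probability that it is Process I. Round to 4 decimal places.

Posterior ∝ prior × likelihood, so P(k | x) ∝ π_k f_k(x); normalise over all components.
Since both observations come from the same component, the likelihood for component k is f_k(x₁)·f_k(x₂).
  p_I = [0.066169] × [0.00114588] = 7.58215e-05
  p_II = [4.54677e-05] × [0.19975] = 9.0822e-06
  p_III = [5.30052e-06] × [0.267983] = 1.42045e-06
  p_IV = [1.31931e-08] × [0.265413] = 3.50161e-09
Prior × likelihood for each component:
  π_I·p_I = 0.28 × 7.58215e-05 = 2.123e-05
  π_II·p_II = 0.12 × 9.0822e-06 = 1.08986e-06
  π_III·p_III = 0.15 × 1.42045e-06 = 2.13068e-07
  π_IV·p_IV = 0.45 × 3.50161e-09 = 1.57573e-09
Denominator: 2.123e-05 + 1.08986e-06 + 2.13068e-07 + 1.57573e-09 = 2.25345e-05
Responsibility of Process I: 2.123e-05 / 2.25345e-05 ≈ 0.9421

0.9421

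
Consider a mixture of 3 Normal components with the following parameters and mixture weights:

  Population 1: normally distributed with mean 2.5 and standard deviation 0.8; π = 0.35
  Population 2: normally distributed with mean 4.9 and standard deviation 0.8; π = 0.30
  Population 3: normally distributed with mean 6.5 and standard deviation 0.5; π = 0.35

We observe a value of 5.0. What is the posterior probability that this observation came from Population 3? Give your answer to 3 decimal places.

0.020

Apply Bayes' rule: the posterior for each component is proportional to its prior times its likelihood at x.
Evaluate each component's likelihood at the observed value:
  p_1 = (1/(0.8·√(2π)))·exp(−(5.0−2.5)²/(2·0.8²)) = 0.498678·exp(-4.88281) = 0.00377782
  p_2 = (1/(0.8·√(2π)))·exp(−(5.0−4.9)²/(2·0.8²)) = 0.498678·exp(-0.00781) = 0.494797
  p_3 = (1/(0.5·√(2π)))·exp(−(5.0−6.5)²/(2·0.5²)) = 0.797885·exp(-4.50000) = 0.0088637
Prior × likelihood for each component:
  π_1·p_1 = 0.35 × 0.00377782 = 0.00132224
  π_2·p_2 = 0.30 × 0.494797 = 0.148439
  π_3·p_3 = 0.35 × 0.0088637 = 0.00310229
Normaliser: 0.00132224 + 0.148439 + 0.00310229 = 0.152864
Responsibility of Population 3: 0.00310229 / 0.152864 ≈ 0.020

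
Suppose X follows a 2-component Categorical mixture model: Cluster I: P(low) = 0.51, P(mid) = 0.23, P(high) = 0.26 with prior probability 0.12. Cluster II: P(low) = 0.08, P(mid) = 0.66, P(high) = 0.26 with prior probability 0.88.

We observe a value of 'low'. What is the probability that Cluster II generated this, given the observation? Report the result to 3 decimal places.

Apply Bayes' rule: the posterior for each component is proportional to its prior times its likelihood at x.
Evaluate each component's likelihood at the observed value:
  L_I = P(low | comp) = 0.51
  L_II = P(low | comp) = 0.08
Multiply by the mixture weights:
  π_I·L_I = 0.12 × 0.51 = 0.0612
  π_II·L_II = 0.88 × 0.08 = 0.0704
Normaliser: 0.0612 + 0.0704 = 0.1316
P(Cluster II | the observation) = 0.0704 / 0.1316 ≈ 0.535

0.535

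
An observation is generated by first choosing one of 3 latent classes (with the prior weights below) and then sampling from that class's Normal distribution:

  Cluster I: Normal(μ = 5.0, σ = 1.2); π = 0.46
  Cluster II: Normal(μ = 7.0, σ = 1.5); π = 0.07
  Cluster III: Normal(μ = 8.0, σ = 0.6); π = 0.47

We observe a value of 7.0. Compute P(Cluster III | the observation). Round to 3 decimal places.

By Bayes' theorem, P(k | x) = π_k f_k(x) / Σ_j π_j f_j(x).
Normal densities:
  f_I = (1/(1.2·√(2π)))·exp(−(7.0−5.0)²/(2·1.2²)) = 0.332452·exp(-1.38889) = 0.0828976
  f_II = (1/(1.5·√(2π)))·exp(−(7.0−7.0)²/(2·1.5²)) = 0.265962·exp(-0.00000) = 0.265962
  f_III = (1/(0.6·√(2π)))·exp(−(7.0−8.0)²/(2·0.6²)) = 0.664904·exp(-1.38889) = 0.165795
Multiply by the mixture weights:
  π_I·f_I = 0.46 × 0.0828976 = 0.0381329
  π_II·f_II = 0.07 × 0.265962 = 0.0186173
  π_III·f_III = 0.47 × 0.165795 = 0.0779238
Sum: 0.0381329 + 0.0186173 + 0.0779238 = 0.134674
Responsibility of Cluster III: 0.0779238 / 0.134674 ≈ 0.579

0.579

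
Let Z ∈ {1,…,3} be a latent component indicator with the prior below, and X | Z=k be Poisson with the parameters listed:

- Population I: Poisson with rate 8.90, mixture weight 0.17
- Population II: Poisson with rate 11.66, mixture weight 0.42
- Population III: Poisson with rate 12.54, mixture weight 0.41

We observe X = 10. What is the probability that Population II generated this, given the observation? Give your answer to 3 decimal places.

0.441

The responsibility of component k is π_k f_k(x) divided by Σ_j π_j f_j(x).
Component likelihoods at x = 10:
  p_I = 0.117197
  p_II = 0.110497
  p_III = 0.0948767
Weight by the priors:
  π_I·p_I = 0.17 × 0.117197 = 0.0199235
  π_II·p_II = 0.42 × 0.110497 = 0.0464086
  π_III·p_III = 0.41 × 0.0948767 = 0.0388994
Marginal: 0.0199235 + 0.0464086 + 0.0388994 = 0.105231
Responsibility of Population II: 0.0464086 / 0.105231 ≈ 0.441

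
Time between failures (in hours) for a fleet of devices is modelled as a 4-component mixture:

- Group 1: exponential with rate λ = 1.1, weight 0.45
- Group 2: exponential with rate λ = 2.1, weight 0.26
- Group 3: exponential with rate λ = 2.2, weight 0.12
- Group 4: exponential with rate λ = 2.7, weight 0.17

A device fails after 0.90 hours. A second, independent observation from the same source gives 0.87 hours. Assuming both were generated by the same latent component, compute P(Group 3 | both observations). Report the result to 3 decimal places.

0.093

P(component k | x) = π_k·f_k(x) / marginal(x), where marginal(x) = Σ_j π_j·f_j(x).
Since both observations come from the same component, the likelihood for component k is f_k(x₁)·f_k(x₂).
  f_1 = [0.408734] × [0.422448] = 0.172669
  f_2 = [0.317251] × [0.337881] = 0.107193
  f_3 = [0.303752] × [0.324476] = 0.0985604
  f_4 = [0.237699] × [0.257754] = 0.0612681
Prior × likelihood for each component:
  π_1·f_1 = 0.45 × 0.172669 = 0.077701
  π_2·f_2 = 0.26 × 0.107193 = 0.0278702
  π_3·f_3 = 0.12 × 0.0985604 = 0.0118273
  π_4·f_4 = 0.17 × 0.0612681 = 0.0104156
Evidence: 0.077701 + 0.0278702 + 0.0118273 + 0.0104156 = 0.127814
P(Group 3 | x₁,x₂) ≈ 0.093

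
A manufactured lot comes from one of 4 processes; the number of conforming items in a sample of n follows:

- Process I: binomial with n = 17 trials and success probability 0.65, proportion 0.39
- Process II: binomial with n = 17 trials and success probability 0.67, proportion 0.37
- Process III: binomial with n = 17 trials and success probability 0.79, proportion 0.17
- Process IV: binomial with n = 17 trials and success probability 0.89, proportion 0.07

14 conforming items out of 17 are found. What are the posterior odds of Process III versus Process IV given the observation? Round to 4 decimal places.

3.1853

Since P(k|x) ∝ π_k f_k(x), the posterior odds are π_i f_i(x) / (π_j f_j(x)).
Component likelihoods at x = 14 conforming items out of 17:
  L_I = 0.0700648
  L_II = 0.0897631
  L_III = 0.232245
  L_IV = 0.177071
0.0394816 / 0.012395 ≈ 3.1853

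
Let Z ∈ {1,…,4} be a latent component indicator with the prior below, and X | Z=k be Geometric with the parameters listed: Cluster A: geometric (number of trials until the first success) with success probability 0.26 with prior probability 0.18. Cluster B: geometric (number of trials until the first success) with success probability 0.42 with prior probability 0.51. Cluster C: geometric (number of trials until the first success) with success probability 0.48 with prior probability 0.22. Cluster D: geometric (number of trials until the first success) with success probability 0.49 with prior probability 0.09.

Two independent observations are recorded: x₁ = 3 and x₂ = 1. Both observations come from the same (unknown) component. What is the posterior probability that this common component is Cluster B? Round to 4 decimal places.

Posterior ∝ prior × likelihood, so P(k | x) ∝ P(Z=k) f_k(x); normalise over all components.
Since both observations come from the same component, the likelihood for component k is f_k(x₁)·f_k(x₂).
  f_A = [0.142376] × [0.26] = 0.0370178
  f_B = [0.141288] × [0.42] = 0.059341
  f_C = [0.129792] × [0.48] = 0.0623002
  f_D = [0.127449] × [0.49] = 0.06245
Weight by the priors:
  P(Z=A)·f_A = 0.18 × 0.0370178 = 0.0066632
  P(Z=B)·f_B = 0.51 × 0.059341 = 0.0302639
  P(Z=C)·f_C = 0.22 × 0.0623002 = 0.013706
  P(Z=D)·f_D = 0.09 × 0.06245 = 0.0056205
Evidence: 0.0066632 + 0.0302639 + 0.013706 + 0.0056205 = 0.0562536
So the posterior for Cluster B is 0.0302639 / 0.0562536 ≈ 0.5380.

0.5380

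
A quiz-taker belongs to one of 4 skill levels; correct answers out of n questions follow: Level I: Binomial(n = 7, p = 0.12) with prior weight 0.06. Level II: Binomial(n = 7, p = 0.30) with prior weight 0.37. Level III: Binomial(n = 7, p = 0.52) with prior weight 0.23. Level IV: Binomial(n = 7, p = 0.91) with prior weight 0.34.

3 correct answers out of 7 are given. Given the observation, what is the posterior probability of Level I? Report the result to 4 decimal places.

0.0148

Apply Bayes' rule: the posterior for each component is proportional to its prior times its likelihood at x.
Binomial probabilities:
  p_I = 0.0362696
  p_II = 0.226894
  p_III = 0.261242
  p_IV = 0.00173046
Unnormalised posteriors:
  π_I·p_I = 0.06 × 0.0362696 = 0.00217617
  π_II·p_II = 0.37 × 0.226894 = 0.083951
  π_III·p_III = 0.23 × 0.261242 = 0.0600857
  π_IV·p_IV = 0.34 × 0.00173046 = 0.000588357
Normaliser: 0.00217617 + 0.083951 + 0.0600857 + 0.000588357 = 0.146801
So the posterior for Level I is 0.00217617 / 0.146801 ≈ 0.0148.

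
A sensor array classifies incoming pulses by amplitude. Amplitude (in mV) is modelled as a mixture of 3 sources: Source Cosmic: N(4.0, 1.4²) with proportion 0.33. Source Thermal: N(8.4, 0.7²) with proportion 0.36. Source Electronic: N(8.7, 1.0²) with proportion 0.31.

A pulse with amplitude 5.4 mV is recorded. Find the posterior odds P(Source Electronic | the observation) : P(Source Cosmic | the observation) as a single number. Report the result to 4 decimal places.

0.0094

The posterior odds equal the prior odds times the likelihood ratio: (P(Z=i)/P(Z=j))·(f_i(x)/f_j(x)).
Component likelihoods at x = 5.4 mV:
  f_Cosmic = 0.172836
  f_Thermal = 5.8532e-05
  f_Electronic = 0.00172257
0.000533996 / 0.057036 ≈ 0.0094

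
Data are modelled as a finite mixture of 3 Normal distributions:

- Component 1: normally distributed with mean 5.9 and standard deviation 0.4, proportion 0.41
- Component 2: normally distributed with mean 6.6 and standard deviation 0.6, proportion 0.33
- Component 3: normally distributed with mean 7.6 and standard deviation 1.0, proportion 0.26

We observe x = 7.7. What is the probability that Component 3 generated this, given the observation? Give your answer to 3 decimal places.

The responsibility of component k is w_k f_k(x) divided by Σ_j w_j f_j(x).
Normal densities:
  f_1 = 3.99594e-05
  f_2 = 0.123852
  f_3 = 0.396953
Unnormalised posteriors:
  w_1·f_1 = 0.41 × 3.99594e-05 = 1.63833e-05
  w_2·f_2 = 0.33 × 0.123852 = 0.0408711
  w_3·f_3 = 0.26 × 0.396953 = 0.103208
Sum: 1.63833e-05 + 0.0408711 + 0.103208 = 0.144095
P(Component 3 | the observation) ≈ 0.716

0.716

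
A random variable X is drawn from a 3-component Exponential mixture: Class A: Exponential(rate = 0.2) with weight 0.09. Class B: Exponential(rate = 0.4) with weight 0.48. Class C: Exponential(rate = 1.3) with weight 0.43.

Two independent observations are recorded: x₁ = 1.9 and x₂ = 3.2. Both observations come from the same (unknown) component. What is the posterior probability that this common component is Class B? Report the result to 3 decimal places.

0.816

Apply Bayes' rule: the posterior for each component is proportional to its prior times its likelihood at x.
Since both observations come from the same component, the likelihood for component k is f_k(x₁)·f_k(x₂).
  L_A = [0.2·e^(−0.2·1.9) = 0.2·e^(−0.3800) = 0.136772] × [0.105458] = 0.0144238
  L_B = [0.4·e^(−0.4·1.9) = 0.4·e^(−0.7600) = 0.187067] × [0.111215] = 0.0208046
  L_C = [1.3·e^(−1.3·1.9) = 1.3·e^(−2.4700) = 0.10996] × [0.0202898] = 0.00223108
Unnormalised posteriors:
  w_A·L_A = 0.09 × 0.0144238 = 0.00129814
  w_B·L_B = 0.48 × 0.0208046 = 0.0099862
  w_C·L_C = 0.43 × 0.00223108 = 0.000959363
Denominator: 0.00129814 + 0.0099862 + 0.000959363 = 0.0122437
P(Class B | x₁,x₂) = 0.0099862 / 0.0122437 ≈ 0.816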